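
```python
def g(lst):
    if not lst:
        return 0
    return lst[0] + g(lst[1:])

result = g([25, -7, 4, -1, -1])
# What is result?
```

25 + (-7) + 4 + (-1) + (-1) + 0 = 20

Answer: 20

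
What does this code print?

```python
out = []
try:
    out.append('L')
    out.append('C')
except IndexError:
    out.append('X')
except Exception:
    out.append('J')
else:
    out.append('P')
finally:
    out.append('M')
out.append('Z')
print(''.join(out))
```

Execution trace: 'L' (try body) → 'C' (try body, no exception) → 'P' (else) → 'M' (finally) → 'Z' (after the try/except). Output: LCPMZ

Answer: LCPMZ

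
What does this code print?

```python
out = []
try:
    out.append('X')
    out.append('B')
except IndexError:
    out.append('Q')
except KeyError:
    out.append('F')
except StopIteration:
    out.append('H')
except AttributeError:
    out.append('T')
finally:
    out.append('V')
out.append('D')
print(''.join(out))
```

Execution trace: 'X' (try body) → 'B' (try body, no exception) → 'V' (finally) → 'D' (after the try/except). Output: XBVD

Answer: XBVD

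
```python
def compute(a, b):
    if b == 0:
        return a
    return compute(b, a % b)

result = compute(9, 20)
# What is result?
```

compute(9, 20) -> compute(20, 9) -> compute(9, 2) -> compute(2, 1) -> compute(1, 0) -> 1

Answer: 1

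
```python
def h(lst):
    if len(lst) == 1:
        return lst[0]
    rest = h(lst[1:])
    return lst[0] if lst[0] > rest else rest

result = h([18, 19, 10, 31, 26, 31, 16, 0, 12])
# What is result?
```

Recursive max over [18, 19, 10, 31, 26, 31, 16, 0, 12] = 31

Answer: 31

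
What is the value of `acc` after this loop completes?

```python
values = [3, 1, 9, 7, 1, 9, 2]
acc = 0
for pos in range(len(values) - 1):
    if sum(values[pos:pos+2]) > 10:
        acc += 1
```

Count windows with sum > 10
`acc` takes the values: 0 → 1 → 2

Answer: 2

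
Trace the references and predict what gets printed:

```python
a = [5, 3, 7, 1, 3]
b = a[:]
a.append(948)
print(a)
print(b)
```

Key concept: slice [:] creates copy.
Step by step:
`a = [5, 3, 7, 1, 3]` → a = [5, 3, 7, 1, 3]
`b = a[:]` → b = [5, 3, 7, 1, 3]
`a.append(948)` → a = [5, 3, 7, 1, 3, 948]
`print(a)` → prints [5, 3, 7, 1, 3, 948]
`print(b)` → prints [5, 3, 7, 1, 3]

Answer:
[5, 3, 7, 1, 3, 948]
[5, 3, 7, 1, 3]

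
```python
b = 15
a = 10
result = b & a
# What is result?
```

Trace:
`b = 15` → b = 15
`a = 10` → a = 10
`result = b & a` → result = 10
So result = 10

Answer: 10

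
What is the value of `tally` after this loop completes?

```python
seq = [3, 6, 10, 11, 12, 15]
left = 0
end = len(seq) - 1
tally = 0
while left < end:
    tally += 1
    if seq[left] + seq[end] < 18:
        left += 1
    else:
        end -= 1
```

Steps to find pair summing to 18
`tally` takes the values: 0 → 1 → 2 → 3 → 4 → 5

Answer: 5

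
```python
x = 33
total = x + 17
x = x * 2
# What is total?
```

Trace:
`x = 33` → x = 33
`total = x + 17` → total = 50
`x = x * 2` → x = 66
So total = 50

Answer: 50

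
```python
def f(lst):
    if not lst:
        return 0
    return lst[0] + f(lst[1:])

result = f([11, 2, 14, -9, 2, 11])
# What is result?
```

11 + 2 + 14 + (-9) + 2 + 11 + 0 = 31

Answer: 31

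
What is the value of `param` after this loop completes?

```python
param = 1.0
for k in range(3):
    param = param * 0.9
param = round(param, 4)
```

Exponential decay: 1.0 * 0.9^3
`param` takes the values: 1.0 → 0.9 → 0.81 → 0.729

Answer: 0.729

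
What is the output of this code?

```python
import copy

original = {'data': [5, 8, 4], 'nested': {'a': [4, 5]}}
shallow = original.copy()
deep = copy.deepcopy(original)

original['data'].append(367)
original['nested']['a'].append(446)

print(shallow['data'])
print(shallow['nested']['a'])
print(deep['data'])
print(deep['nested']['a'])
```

Key concept: comparing shallow vs deep copy.
Step by step:
`original = {'data': [5, 8, 4], 'nested': {'a': [4, 5]}}` → original = {'data': [5, 8, 4], 'nested': {'a': [4, 5]}}
`shallow = original.copy()` → shallow = {'data': [5, 8, 4], 'nested': {'a': [4, 5]}}
`deep = copy.deepcopy(original)` → deep = {'data': [5, 8, 4], 'nested': {'a': [4, 5]}}
`original['data'].append(367)` → original = {'data': [5, 8, 4, 367], 'nested': {'a': [4, 5]}}; shallow = {'data': [5, 8, 4, 367], 'nested': {'a': [4, 5]}}
`original['nested']['a'].append(446)` → original = {'data': [5, 8, 4, 367], 'nested': {'a': [4, 5, 446]}}; shallow = {'data': [5, 8, 4, 367], 'nested': {'a': [4, 5, 446]}}
`print(shallow['data'])` → prints [5, 8, 4, 367]
`print(shallow['nested']['a'])` → prints [4, 5, 446]
`print(deep['data'])` → prints [5, 8, 4]
`print(deep['nested']['a'])` → prints [4, 5]

Answer:
[5, 8, 4, 367]
[4, 5, 446]
[5, 8, 4]
[4, 5]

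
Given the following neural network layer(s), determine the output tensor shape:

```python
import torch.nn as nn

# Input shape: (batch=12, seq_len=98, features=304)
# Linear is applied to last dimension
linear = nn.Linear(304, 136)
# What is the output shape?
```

Input: (12, 98, 304) -> Output: (12, 98, 136)

Answer: (12, 98, 136)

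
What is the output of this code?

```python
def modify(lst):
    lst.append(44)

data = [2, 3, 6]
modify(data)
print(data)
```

Key concept: function modifies passed list.
Step by step:
`data = [2, 3, 6]` → data = [2, 3, 6]
`modify(data)` → data = [2, 3, 6, 44]
`print(data)` → prints [2, 3, 6, 44]

Answer: [2, 3, 6, 44]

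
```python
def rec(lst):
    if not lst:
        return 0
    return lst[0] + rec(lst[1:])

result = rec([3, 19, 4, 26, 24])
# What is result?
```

3 + 19 + 4 + 26 + 24 + 0 = 76

Answer: 76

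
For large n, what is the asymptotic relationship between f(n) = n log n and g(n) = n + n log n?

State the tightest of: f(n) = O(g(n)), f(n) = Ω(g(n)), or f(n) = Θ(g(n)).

n log n vs n + n log n: f(n) = Θ(g(n)) — they are asymptotically equivalent (the n term is dominated).

Answer: f(n) = Θ(g(n)) — they are asymptotically equivalent (the n term is dominated).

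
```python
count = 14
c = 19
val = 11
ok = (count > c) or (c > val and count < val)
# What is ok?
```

Trace:
`count = 14` → count = 14
`c = 19` → c = 19
`val = 11` → val = 11
`ok = (count > c) or (c > val and count < val)` → ok = False
So ok = False

Answer: False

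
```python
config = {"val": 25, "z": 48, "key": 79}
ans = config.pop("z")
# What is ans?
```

Trace:
`config = {"val": 25, "z": 48, "key": 79}` → config = {'val': 25, 'z': 48, 'key': 79}
`ans = config.pop("z")` → config = {'val': 25, 'key': 79}; ans = 48
So ans = 48

Answer: 48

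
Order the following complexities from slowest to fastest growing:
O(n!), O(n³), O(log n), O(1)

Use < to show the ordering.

Ordered by growth rate: O(1) < O(log n) < O(n³) < O(n!)

Answer: O(1) < O(log n) < O(n³) < O(n!)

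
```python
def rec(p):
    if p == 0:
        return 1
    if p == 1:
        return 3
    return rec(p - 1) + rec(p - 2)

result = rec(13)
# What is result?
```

Build up from base cases: rec(0)=1, rec(1)=3, rec(2)=4, rec(3)=7, rec(4)=11, rec(5)=18, rec(6)=29, ..., rec(13)=843

Answer: 843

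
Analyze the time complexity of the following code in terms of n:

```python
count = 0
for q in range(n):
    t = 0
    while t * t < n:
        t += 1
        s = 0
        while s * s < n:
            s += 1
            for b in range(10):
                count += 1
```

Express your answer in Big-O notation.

Each loop level contributes: n × √n × √n × 1. Multiplying the contributions gives O(n^2).

Answer: O(n^2)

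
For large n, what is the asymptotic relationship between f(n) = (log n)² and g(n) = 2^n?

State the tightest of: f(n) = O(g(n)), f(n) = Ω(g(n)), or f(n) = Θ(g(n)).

(log n)² vs 2^n: f(n) = O(g(n)) but not Ω(g(n)) — 2^n grows strictly faster than (log n)².

Answer: f(n) = O(g(n)) but not Ω(g(n)) — 2^n grows strictly faster than (log n)².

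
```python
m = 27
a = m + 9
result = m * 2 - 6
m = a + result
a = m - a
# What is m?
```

Trace:
`m = 27` → m = 27
`a = m + 9` → a = 36
`result = m * 2 - 6` → result = 48
`m = a + result` → m = 84
`a = m - a` → a = 48
So m = 84

Answer: 84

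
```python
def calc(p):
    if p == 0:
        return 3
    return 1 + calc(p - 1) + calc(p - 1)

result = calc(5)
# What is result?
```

calc(p) = 1 + 2·calc(p-1), calc(0)=3. Closed form: (3+1)·2^5 - 1 = 127.

Answer: 127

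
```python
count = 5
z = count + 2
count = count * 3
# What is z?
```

Trace:
`count = 5` → count = 5
`z = count + 2` → z = 7
`count = count * 3` → count = 15
So z = 7

Answer: 7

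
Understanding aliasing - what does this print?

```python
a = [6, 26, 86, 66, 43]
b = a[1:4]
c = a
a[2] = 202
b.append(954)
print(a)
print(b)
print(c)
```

Key concept: slice vs alias.
Step by step:
`a = [6, 26, 86, 66, 43]` → a = [6, 26, 86, 66, 43]
`b = a[1:4]` → b = [26, 86, 66]
`c = a` → c = [6, 26, 86, 66, 43] (same object as a)
`a[2] = 202` → a = [6, 26, 202, 66, 43] (same object as c); c = [6, 26, 202, 66, 43] (same object as a)
`b.append(954)` → b = [26, 86, 66, 954]
`print(a)` → prints [6, 26, 202, 66, 43]
`print(b)` → prints [26, 86, 66, 954]
`print(c)` → prints [6, 26, 202, 66, 43]

Answer:
[6, 26, 202, 66, 43]
[26, 86, 66, 954]
[6, 26, 202, 66, 43]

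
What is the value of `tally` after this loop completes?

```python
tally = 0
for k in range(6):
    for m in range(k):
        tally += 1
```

Triangle number: 0+1+2+...+5
`tally` takes the values: 0 → 1 → 2 → 3 → 4 → 5 → 6 → 7 → 8 → 9 → 10 → 11 → 12 → 13 → 14 → 15

Answer: 15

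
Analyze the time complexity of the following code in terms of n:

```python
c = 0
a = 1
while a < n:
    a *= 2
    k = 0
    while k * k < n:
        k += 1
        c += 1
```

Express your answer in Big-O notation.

Each loop level contributes: log n × √n. Multiplying the contributions gives O(√n log n).

Answer: O(√n log n)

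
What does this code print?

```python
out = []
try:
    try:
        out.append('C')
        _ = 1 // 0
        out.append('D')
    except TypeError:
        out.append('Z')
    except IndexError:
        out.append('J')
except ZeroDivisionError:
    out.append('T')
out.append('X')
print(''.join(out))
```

Execution trace: 'C' (try body) → 'T' (outer except ZeroDivisionError) → 'X' (after the try/except). Output: CTX

Answer: CTX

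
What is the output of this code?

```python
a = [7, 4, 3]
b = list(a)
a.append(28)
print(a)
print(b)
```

Key concept: list() constructor creates copy.
Step by step:
`a = [7, 4, 3]` → a = [7, 4, 3]
`b = list(a)` → b = [7, 4, 3]
`a.append(28)` → a = [7, 4, 3, 28]
`print(a)` → prints [7, 4, 3, 28]
`print(b)` → prints [7, 4, 3]

Answer:
[7, 4, 3, 28]
[7, 4, 3]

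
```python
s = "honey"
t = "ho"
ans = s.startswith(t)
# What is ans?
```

Trace:
`s = "honey"` → s = 'honey'
`t = "ho"` → t = 'ho'
`ans = s.startswith(t)` → ans = True
So ans = True

Answer: True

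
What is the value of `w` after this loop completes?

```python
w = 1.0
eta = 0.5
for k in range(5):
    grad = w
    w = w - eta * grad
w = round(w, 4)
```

Gradient descent: w = 1.0 * (1 - 0.5)^5
`w` takes the values: 1.0 → 0.5 → 0.25 → 0.125 → 0.0625 → 0.03125 → 0.0312

Answer: 0.0312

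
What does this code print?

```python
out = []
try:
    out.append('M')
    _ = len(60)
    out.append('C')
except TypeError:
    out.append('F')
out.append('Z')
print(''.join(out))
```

Execution trace: 'M' (try body) → 'F' (except TypeError) → 'Z' (after the try/except). Output: MFZ

Answer: MFZ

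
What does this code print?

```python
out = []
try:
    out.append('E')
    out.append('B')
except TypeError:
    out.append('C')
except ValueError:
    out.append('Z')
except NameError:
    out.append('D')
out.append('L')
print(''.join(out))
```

Execution trace: 'E' (try body) → 'B' (try body, no exception) → 'L' (after the try/except). Output: EBL

Answer: EBL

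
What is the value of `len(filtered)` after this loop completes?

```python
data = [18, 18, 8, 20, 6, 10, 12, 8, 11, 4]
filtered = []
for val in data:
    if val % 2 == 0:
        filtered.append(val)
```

Count even numbers in [18, 18, 8, 20, 6, 10, 12, 8, 11, 4]
`filtered` takes the values: [] → [18] → [18, 18] → [18, 18, 8] → [18, 18, 8, 20] → [18, 18, 8, 20, 6] → [18, 18, 8, 20, 6, 10] → [18, 18, 8, 20, 6, 10, 12] → [18, 18, 8, 20, 6, 10, 12, 8] → [18, 18, 8, 20, 6, 10, 12, 8, 4]
So `len(filtered)` = 9

Answer: 9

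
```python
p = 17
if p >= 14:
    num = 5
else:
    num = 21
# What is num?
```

Trace:
`p = 17` → p = 17
`if p >= 14: ...` → p >= 14 is True → num = 5
So num = 5

Answer: 5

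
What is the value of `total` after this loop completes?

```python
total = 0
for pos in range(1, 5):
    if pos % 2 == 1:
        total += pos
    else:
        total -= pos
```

Add odd, subtract even
`total` takes the values: 0 → 1 → -1 → 2 → -2

Answer: -2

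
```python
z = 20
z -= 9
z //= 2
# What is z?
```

Trace:
`z = 20` → z = 20
`z -= 9` → z = 11
`z //= 2` → z = 5
So z = 5

Answer: 5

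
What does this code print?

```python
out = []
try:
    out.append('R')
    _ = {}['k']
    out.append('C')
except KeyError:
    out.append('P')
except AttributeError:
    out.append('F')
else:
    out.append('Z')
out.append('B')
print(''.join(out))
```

Execution trace: 'R' (try body) → 'P' (except KeyError) → 'B' (after the try/except). Output: RPB

Answer: RPB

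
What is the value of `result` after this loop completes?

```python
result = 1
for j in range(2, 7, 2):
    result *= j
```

Product of even numbers 2 to 6
`result` takes the values: 1 → 2 → 8 → 48

Answer: 48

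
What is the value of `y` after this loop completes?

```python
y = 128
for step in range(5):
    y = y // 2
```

Halve 5 times: 128 // 2^5 = 4
`y` takes the values: 128 → 64 → 32 → 16 → 8 → 4

Answer: 4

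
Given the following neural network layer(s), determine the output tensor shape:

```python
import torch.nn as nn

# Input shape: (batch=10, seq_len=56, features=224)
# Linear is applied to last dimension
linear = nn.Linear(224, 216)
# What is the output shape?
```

Input: (10, 56, 224) -> Output: (10, 56, 216)

Answer: (10, 56, 216)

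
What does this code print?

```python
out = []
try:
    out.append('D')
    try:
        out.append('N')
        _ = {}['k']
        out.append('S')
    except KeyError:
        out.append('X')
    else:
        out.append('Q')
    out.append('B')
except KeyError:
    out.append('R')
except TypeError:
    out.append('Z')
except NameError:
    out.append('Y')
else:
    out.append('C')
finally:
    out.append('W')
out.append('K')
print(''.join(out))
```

Execution trace: 'D' (try body) → 'N' (inner try body) → 'X' (inner except KeyError) → 'B' (try body, no exception) → 'C' (else) → 'W' (finally) → 'K' (after the try/except). Output: DNXBCWK

Answer: DNXBCWK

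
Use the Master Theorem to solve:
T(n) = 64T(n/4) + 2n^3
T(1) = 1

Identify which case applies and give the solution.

a=64, b=4, f(n)=2n^3. log_4(64) = 3. Since c=3 = 3, Case 2 applies: T(n) = Θ(n^log_b(a) · log n) = O(n^3 log n).

Answer: O(n^3 log n) - Case 2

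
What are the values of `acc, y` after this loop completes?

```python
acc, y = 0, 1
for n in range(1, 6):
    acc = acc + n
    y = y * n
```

Sum and factorial of 1 to 5
`acc, y` takes the values: (0, 1) → (1, 1) → (3, 1) → (3, 2) → (6, 2) → (6, 6) → (10, 6) → (10, 24) → (15, 24) → (15, 120)

Answer: 15, 120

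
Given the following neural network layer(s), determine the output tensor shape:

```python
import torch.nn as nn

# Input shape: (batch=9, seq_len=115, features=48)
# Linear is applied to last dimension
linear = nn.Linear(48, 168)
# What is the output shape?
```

Input: (9, 115, 48) -> Output: (9, 115, 168)

Answer: (9, 115, 168)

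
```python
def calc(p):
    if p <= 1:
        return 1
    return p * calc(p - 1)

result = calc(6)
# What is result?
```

calc(6) = 6 * 5 * 4 * 3 * 2 * 1 = 720

Answer: 720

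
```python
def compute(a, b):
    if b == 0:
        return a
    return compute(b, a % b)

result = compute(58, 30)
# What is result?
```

compute(58, 30) -> compute(30, 28) -> compute(28, 2) -> compute(2, 0) -> 2

Answer: 2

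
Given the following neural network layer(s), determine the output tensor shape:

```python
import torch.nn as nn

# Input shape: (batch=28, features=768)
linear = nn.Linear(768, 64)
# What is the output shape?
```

Input: (28, 768) -> Output: (28, 64)

Answer: (28, 64)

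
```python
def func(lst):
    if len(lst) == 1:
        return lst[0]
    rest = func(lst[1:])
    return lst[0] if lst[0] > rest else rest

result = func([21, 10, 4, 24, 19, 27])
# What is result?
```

Recursive max over [21, 10, 4, 24, 19, 27] = 27

Answer: 27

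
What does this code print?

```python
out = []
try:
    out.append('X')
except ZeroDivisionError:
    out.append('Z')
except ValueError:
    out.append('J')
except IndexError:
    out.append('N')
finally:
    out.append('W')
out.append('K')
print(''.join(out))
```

Execution trace: 'X' (try body, no exception) → 'W' (finally) → 'K' (after the try/except). Output: XWK

Answer: XWK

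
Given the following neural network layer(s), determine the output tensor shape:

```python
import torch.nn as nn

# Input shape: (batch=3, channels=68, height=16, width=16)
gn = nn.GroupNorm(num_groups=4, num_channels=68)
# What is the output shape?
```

Input: (3, 68, 16, 16) -> Output: (3, 68, 16, 16)

Answer: (3, 68, 16, 16)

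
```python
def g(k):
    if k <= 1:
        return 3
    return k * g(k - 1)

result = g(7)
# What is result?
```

g(7) = 7 * 6 * 5 * 4 * 3 * 2 * 3 = 15120

Answer: 15120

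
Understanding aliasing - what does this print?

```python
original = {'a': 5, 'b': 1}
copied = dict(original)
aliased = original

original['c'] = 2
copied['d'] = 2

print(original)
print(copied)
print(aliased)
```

Key concept: dict() creates copy, assignment creates alias.
Step by step:
`original = {'a': 5, 'b': 1}` → original = {'a': 5, 'b': 1}
`copied = dict(original)` → copied = {'a': 5, 'b': 1}
`aliased = original` → aliased = {'a': 5, 'b': 1} (same object as original)
`original['c'] = 2` → original = {'a': 5, 'b': 1, 'c': 2} (same object as aliased); aliased = {'a': 5, 'b': 1, 'c': 2} (same object as original)
`copied['d'] = 2` → copied = {'a': 5, 'b': 1, 'd': 2}
`print(original)` → prints {'a': 5, 'b': 1, 'c': 2}
`print(copied)` → prints {'a': 5, 'b': 1, 'd': 2}
`print(aliased)` → prints {'a': 5, 'b': 1, 'c': 2}

Answer:
{'a': 5, 'b': 1, 'c': 2}
{'a': 5, 'b': 1, 'd': 2}
{'a': 5, 'b': 1, 'c': 2}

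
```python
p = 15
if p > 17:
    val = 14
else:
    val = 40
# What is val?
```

Trace:
`p = 15` → p = 15
`if p > 17: ...` → p > 17 is False, take else branch → val = 40
So val = 40

Answer: 40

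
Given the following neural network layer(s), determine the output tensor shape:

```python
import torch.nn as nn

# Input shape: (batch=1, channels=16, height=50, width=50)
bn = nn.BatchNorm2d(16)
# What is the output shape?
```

Input: (1, 16, 50, 50) -> Output: (1, 16, 50, 50)

Answer: (1, 16, 50, 50)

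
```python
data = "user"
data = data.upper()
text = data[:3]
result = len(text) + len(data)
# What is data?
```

Trace:
`data = "user"` → data = 'user'
`data = data.upper()` → data = 'USER'
`text = data[:3]` → text = 'USE'
`result = len(text) + len(data)` → result = 7
So data = 'USER'

Answer: 'USER'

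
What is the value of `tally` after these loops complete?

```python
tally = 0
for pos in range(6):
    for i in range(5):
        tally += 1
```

6 * 5 = 30
`tally` takes the values: 0 → 1 → 2 → 3 → 4 → 5 → 6 → 7 → 8 → 9 → 10 → 11 → 12 → 13 → 14 → 15 → 16 → 17 → 18 → 19 → 20 → 21 → 22 → 23 → 24 → 25 → 26 → 27 → 28 → 29 → 30

Answer: 30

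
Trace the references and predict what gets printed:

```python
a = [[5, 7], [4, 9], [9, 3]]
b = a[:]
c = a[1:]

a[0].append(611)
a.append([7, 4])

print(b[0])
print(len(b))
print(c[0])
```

Key concept: slice with nested mutation.
Step by step:
`a = [[5, 7], [4, 9], [9, 3]]` → a = [[5, 7], [4, 9], [9, 3]]
`b = a[:]` → b = [[5, 7], [4, 9], [9, 3]]
`c = a[1:]` → c = [[4, 9], [9, 3]]
`a[0].append(611)` → a = [[5, 7, 611], [4, 9], [9, 3]]; b = [[5, 7, 611], [4, 9], [9, 3]]
`a.append([7, 4])` → a = [[5, 7, 611], [4, 9], [9, 3], [7, 4]]
`print(b[0])` → prints [5, 7, 611]
`print(len(b))` → prints 3
`print(c[0])` → prints [4, 9]

Answer:
[5, 7, 611]
3
[4, 9]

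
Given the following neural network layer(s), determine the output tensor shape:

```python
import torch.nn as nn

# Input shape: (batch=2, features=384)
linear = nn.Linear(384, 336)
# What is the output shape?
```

Input: (2, 384) -> Output: (2, 336)

Answer: (2, 336)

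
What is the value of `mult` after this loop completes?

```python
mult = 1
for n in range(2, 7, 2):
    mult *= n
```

Product of even numbers 2 to 6
`mult` takes the values: 1 → 2 → 8 → 48

Answer: 48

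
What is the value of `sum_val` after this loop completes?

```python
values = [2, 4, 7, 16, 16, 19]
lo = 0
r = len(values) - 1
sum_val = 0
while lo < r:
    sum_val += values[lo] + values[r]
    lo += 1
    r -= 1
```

Sum of pairs from ends
`sum_val` takes the values: 0 → 21 → 41 → 64

Answer: 64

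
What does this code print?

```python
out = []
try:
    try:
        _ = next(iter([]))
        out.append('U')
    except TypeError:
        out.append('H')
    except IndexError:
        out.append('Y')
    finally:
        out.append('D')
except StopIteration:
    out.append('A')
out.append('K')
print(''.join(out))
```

Execution trace: 'D' (finally) → 'A' (outer except StopIteration) → 'K' (after the try/except). Output: DAK

Answer: DAK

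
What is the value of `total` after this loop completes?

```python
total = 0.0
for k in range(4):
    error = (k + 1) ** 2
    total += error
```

Sum of squared losses 1² + 2² + ... + 4²
`total` takes the values: 0.0 → 1.0 → 5.0 → 14.0 → 30.0

Answer: 30.0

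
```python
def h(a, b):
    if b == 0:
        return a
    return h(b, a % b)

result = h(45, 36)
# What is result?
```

h(45, 36) -> h(36, 9) -> h(9, 0) -> 9

Answer: 9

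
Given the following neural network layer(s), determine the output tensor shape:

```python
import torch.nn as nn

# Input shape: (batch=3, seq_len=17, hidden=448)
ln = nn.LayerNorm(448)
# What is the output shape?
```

Input: (3, 17, 448) -> Output: (3, 17, 448)

Answer: (3, 17, 448)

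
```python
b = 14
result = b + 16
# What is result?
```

Trace:
`b = 14` → b = 14
`result = b + 16` → result = 30
So result = 30

Answer: 30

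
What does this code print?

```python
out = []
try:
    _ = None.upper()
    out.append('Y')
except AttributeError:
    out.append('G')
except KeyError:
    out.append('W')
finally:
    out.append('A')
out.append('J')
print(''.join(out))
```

Execution trace: 'G' (except AttributeError) → 'A' (finally) → 'J' (after the try/except). Output: GAJ

Answer: GAJ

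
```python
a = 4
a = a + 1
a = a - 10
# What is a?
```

Trace:
`a = 4` → a = 4
`a = a + 1` → a = 5
`a = a - 10` → a = -5
So a = -5

Answer: -5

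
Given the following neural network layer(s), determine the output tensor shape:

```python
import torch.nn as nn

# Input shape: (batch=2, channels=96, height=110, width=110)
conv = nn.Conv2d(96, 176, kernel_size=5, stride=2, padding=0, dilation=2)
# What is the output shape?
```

Input: (2, 96, 110, 110) -> Output: (2, 176, 51, 51)

Answer: (2, 176, 51, 51)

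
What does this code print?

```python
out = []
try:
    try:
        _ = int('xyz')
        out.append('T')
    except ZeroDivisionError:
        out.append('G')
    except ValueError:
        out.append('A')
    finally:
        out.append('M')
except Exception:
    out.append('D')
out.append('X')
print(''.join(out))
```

Execution trace: 'A' (inner except ValueError) → 'M' (inner finally) → 'X' (after the try/except). Output: AMX

Answer: AMX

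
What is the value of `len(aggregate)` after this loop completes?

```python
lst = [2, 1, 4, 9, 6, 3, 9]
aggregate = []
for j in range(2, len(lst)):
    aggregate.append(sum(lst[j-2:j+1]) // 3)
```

Number of 3-element averages
`aggregate` takes the values: [] → [2] → [2, 4] → [2, 4, 6] → [2, 4, 6, 6] → [2, 4, 6, 6, 6]
So `len(aggregate)` = 5

Answer: 5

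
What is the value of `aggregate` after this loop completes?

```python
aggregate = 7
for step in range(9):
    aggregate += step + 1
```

Start at 7, add 1 to 9 = 52
`aggregate` takes the values: 7 → 8 → 10 → 13 → 17 → 22 → 28 → 35 → 43 → 52

Answer: 52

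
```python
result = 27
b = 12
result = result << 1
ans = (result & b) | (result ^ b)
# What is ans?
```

Trace:
`result = 27` → result = 27
`b = 12` → b = 12
`result = result << 1` → result = 54
`ans = (result & b) | (result ^ b)` → ans = 62
So ans = 62

Answer: 62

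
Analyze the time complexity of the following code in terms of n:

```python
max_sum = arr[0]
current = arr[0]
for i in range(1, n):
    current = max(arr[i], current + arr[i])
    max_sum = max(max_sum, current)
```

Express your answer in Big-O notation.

This is Kadane's algorithm for maximum subarray. Time complexity: O(n).

Answer: O(n)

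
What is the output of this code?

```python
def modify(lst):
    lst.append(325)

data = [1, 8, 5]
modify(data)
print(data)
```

Key concept: function modifies passed list.
Step by step:
`data = [1, 8, 5]` → data = [1, 8, 5]
`modify(data)` → data = [1, 8, 5, 325]
`print(data)` → prints [1, 8, 5, 325]

Answer: [1, 8, 5, 325]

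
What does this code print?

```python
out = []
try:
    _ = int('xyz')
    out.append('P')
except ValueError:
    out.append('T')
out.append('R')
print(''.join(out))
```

Execution trace: 'T' (except ValueError) → 'R' (after the try/except). Output: TR

Answer: TR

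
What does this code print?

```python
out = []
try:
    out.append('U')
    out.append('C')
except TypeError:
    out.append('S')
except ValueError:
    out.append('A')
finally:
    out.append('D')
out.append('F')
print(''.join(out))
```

Execution trace: 'U' (try body) → 'C' (try body, no exception) → 'D' (finally) → 'F' (after the try/except). Output: UCDF

Answer: UCDF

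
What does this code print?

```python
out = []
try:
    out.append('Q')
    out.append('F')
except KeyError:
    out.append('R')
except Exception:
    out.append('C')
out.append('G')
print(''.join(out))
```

Execution trace: 'Q' (try body) → 'F' (try body, no exception) → 'G' (after the try/except). Output: QFG

Answer: QFG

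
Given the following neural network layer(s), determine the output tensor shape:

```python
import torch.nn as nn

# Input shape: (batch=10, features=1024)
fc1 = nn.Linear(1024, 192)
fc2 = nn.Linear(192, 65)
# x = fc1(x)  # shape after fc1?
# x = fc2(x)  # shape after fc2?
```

Input: (10, 1024) -> after fc1: (10, 192) -> Output: (10, 65)

Answer: (10, 65)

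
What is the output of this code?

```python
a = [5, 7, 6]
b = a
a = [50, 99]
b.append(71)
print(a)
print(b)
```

Key concept: rebinding vs mutation: a is rebound to a new list, b still points at the original.
Step by step:
`a = [5, 7, 6]` → a = [5, 7, 6]
`b = a` → b = [5, 7, 6] (same object as a)
`a = [50, 99]` → a = [50, 99]
`b.append(71)` → b = [5, 7, 6, 71]
`print(a)` → prints [50, 99]
`print(b)` → prints [5, 7, 6, 71]

Answer:
[50, 99]
[5, 7, 6, 71]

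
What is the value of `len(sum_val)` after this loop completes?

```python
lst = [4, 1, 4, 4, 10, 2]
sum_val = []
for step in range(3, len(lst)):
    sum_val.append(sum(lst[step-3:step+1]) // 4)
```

Number of 4-element averages
`sum_val` takes the values: [] → [3] → [3, 4] → [3, 4, 5]
So `len(sum_val)` = 3

Answer: 3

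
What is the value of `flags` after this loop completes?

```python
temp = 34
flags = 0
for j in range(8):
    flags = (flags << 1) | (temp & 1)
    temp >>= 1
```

Reverse lowest 8 bits of 34
`flags` takes the values: 0 → 1 → 2 → 4 → 8 → 17 → 34 → 68

Answer: 68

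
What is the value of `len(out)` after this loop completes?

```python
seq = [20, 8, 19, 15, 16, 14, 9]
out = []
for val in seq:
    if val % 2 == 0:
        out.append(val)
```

Count even numbers in [20, 8, 19, 15, 16, 14, 9]
`out` takes the values: [] → [20] → [20, 8] → [20, 8, 16] → [20, 8, 16, 14]
So `len(out)` = 4

Answer: 4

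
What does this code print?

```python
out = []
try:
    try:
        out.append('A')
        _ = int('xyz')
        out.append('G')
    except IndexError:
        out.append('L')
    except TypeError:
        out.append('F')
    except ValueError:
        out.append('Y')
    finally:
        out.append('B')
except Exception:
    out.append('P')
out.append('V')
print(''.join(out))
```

Execution trace: 'A' (inner try body) → 'Y' (inner except ValueError) → 'B' (inner finally) → 'V' (after the try/except). Output: AYBV

Answer: AYBV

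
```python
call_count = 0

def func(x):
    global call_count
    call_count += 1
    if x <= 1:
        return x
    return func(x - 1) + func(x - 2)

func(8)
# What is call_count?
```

Calls(x) = 1 + Calls(x-1) + Calls(x-2); Calls(0)=Calls(1)=1. For x=8 this gives 67.

Answer: 67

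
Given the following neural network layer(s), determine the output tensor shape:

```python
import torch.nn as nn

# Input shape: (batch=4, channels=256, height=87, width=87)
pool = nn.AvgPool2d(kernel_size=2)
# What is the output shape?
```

Input: (4, 256, 87, 87) -> Output: (4, 256, 43, 43)

Answer: (4, 256, 43, 43)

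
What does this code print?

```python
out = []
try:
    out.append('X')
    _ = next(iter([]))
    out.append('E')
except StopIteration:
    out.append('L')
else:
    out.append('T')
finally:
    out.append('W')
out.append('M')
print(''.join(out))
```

Execution trace: 'X' (try body) → 'L' (except StopIteration) → 'W' (finally) → 'M' (after the try/except). Output: XLWM

Answer: XLWM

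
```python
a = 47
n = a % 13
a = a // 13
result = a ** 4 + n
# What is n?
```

Trace:
`a = 47` → a = 47
`n = a % 13` → n = 8
`a = a // 13` → a = 3
`result = a ** 4 + n` → result = 89
So n = 8

Answer: 8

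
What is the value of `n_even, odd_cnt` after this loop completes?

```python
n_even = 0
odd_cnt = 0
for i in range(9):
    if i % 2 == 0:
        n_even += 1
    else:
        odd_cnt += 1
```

Count evens and odds in range(9)
`n_even, odd_cnt` takes the values: (0, 0) → (1, 0) → (1, 1) → (2, 1) → (2, 2) → (3, 2) → (3, 3) → (4, 3) → (4, 4) → (5, 4)

Answer: 5, 4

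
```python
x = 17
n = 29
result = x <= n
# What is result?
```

Trace:
`x = 17` → x = 17
`n = 29` → n = 29
`result = x <= n` → result = True
So result = True

Answer: True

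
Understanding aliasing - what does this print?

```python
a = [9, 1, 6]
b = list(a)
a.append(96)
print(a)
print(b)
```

Key concept: list() constructor creates copy.
Step by step:
`a = [9, 1, 6]` → a = [9, 1, 6]
`b = list(a)` → b = [9, 1, 6]
`a.append(96)` → a = [9, 1, 6, 96]
`print(a)` → prints [9, 1, 6, 96]
`print(b)` → prints [9, 1, 6]

Answer:
[9, 1, 6, 96]
[9, 1, 6]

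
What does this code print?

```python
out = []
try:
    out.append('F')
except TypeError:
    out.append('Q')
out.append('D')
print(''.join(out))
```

Execution trace: 'F' (try body, no exception) → 'D' (after the try/except). Output: FD

Answer: FD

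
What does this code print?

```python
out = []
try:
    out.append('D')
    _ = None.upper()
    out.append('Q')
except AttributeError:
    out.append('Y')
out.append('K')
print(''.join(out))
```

Execution trace: 'D' (try body) → 'Y' (except AttributeError) → 'K' (after the try/except). Output: DYK

Answer: DYK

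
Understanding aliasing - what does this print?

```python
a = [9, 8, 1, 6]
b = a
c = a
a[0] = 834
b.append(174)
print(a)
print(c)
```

Key concept: multiple aliases.
Step by step:
`a = [9, 8, 1, 6]` → a = [9, 8, 1, 6]
`b = a` → b = [9, 8, 1, 6] (same object as a)
`c = a` → c = [9, 8, 1, 6] (same object as a, b)
`a[0] = 834` → a = [834, 8, 1, 6] (same object as b, c); b = [834, 8, 1, 6] (same object as a, c); c = [834, 8, 1, 6] (same object as a, b)
`b.append(174)` → a = [834, 8, 1, 6, 174] (same object as b, c); b = [834, 8, 1, 6, 174] (same object as a, c); c = [834, 8, 1, 6, 174] (same object as a, b)
`print(a)` → prints [834, 8, 1, 6, 174]
`print(c)` → prints [834, 8, 1, 6, 174]

Answer:
[834, 8, 1, 6, 174]
[834, 8, 1, 6, 174]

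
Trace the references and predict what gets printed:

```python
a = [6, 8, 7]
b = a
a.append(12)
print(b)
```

Key concept: basic list aliasing.
Step by step:
`a = [6, 8, 7]` → a = [6, 8, 7]
`b = a` → b = [6, 8, 7] (same object as a)
`a.append(12)` → a = [6, 8, 7, 12] (same object as b); b = [6, 8, 7, 12] (same object as a)
`print(b)` → prints [6, 8, 7, 12]

Answer: [6, 8, 7, 12]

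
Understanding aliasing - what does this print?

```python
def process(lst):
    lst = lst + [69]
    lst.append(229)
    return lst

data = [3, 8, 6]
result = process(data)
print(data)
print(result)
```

Key concept: rebinding parameter vs mutation.
Step by step:
`data = [3, 8, 6]` → data = [3, 8, 6]
`result = process(data)` → result = [3, 8, 6, 69, 229]
`print(data)` → prints [3, 8, 6]
`print(result)` → prints [3, 8, 6, 69, 229]

Answer:
[3, 8, 6]
[3, 8, 6, 69, 229]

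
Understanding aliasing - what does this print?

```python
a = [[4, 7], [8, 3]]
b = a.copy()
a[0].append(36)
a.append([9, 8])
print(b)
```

Key concept: shallow copy with nested lists.
Step by step:
`a = [[4, 7], [8, 3]]` → a = [[4, 7], [8, 3]]
`b = a.copy()` → b = [[4, 7], [8, 3]]
`a[0].append(36)` → a = [[4, 7, 36], [8, 3]]; b = [[4, 7, 36], [8, 3]]
`a.append([9, 8])` → a = [[4, 7, 36], [8, 3], [9, 8]]
`print(b)` → prints [[4, 7, 36], [8, 3]]

Answer: [[4, 7, 36], [8, 3]]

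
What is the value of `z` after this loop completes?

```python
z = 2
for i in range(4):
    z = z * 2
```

Multiply by 2, 4 times: 2 * 2^4 = 32
`z` takes the values: 2 → 4 → 8 → 16 → 32

Answer: 32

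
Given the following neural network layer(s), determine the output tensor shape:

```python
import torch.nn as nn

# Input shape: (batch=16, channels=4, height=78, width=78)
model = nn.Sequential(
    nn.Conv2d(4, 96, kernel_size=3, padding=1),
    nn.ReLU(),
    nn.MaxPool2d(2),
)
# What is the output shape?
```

Input: (16, 4, 78, 78) -> after Conv2d: (16, 96, 78, 78) -> after ReLU: (16, 96, 78, 78) -> Output: (16, 96, 39, 39)

Answer: (16, 96, 39, 39)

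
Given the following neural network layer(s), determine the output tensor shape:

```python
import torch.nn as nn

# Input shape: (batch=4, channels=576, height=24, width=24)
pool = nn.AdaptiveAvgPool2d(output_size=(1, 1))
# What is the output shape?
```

Input: (4, 576, 24, 24) -> Output: (4, 576, 1, 1)

Answer: (4, 576, 1, 1)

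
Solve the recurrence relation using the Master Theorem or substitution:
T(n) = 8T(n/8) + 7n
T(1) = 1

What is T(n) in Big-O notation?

By Master Theorem: a=8, b=8, f(n)=7n. Since log_8(8) = 1 and f(n) = Θ(n^1), Case 2 applies. T(n) = O(n log n).

Answer: O(n log n)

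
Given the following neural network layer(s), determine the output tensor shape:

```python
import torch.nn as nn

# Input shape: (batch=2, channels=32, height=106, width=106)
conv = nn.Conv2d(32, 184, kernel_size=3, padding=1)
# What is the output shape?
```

Input: (2, 32, 106, 106) -> Output: (2, 184, 106, 106)

Answer: (2, 184, 106, 106)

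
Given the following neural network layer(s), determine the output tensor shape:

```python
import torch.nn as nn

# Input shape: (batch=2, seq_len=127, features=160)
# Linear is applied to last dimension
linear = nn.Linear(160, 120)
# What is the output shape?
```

Input: (2, 127, 160) -> Output: (2, 127, 120)

Answer: (2, 127, 120)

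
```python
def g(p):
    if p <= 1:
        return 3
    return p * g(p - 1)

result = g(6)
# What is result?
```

g(6) = 6 * 5 * 4 * 3 * 2 * 3 = 2160

Answer: 2160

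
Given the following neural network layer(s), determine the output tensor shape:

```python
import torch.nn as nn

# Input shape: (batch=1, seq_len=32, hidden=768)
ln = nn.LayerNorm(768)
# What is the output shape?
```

Input: (1, 32, 768) -> Output: (1, 32, 768)

Answer: (1, 32, 768)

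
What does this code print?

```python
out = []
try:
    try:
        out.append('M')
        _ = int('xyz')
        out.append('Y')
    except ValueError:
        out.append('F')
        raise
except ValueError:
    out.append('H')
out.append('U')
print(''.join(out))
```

Execution trace: 'M' (try body) → 'F' (except ValueError) → 'H' (outer except ValueError) → 'U' (after the try/except). Output: MFHU

Answer: MFHU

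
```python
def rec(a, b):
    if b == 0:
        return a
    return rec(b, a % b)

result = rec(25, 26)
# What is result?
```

rec(25, 26) -> rec(26, 25) -> rec(25, 1) -> rec(1, 0) -> 1

Answer: 1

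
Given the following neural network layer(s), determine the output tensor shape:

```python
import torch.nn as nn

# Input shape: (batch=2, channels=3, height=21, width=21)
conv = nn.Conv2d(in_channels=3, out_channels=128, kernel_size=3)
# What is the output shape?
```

Input: (2, 3, 21, 21) -> Output: (2, 128, 19, 19)

Answer: (2, 128, 19, 19)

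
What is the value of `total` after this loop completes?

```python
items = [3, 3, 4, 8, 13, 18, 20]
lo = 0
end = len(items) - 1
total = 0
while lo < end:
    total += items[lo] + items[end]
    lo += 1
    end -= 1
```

Sum of pairs from ends
`total` takes the values: 0 → 23 → 44 → 61

Answer: 61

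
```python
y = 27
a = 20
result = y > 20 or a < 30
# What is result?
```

Trace:
`y = 27` → y = 27
`a = 20` → a = 20
`result = y > 20 or a < 30` → result = True
So result = True

Answer: True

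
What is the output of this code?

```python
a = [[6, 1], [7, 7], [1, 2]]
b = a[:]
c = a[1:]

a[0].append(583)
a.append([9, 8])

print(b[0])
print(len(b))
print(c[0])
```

Key concept: slice with nested mutation.
Step by step:
`a = [[6, 1], [7, 7], [1, 2]]` → a = [[6, 1], [7, 7], [1, 2]]
`b = a[:]` → b = [[6, 1], [7, 7], [1, 2]]
`c = a[1:]` → c = [[7, 7], [1, 2]]
`a[0].append(583)` → a = [[6, 1, 583], [7, 7], [1, 2]]; b = [[6, 1, 583], [7, 7], [1, 2]]
`a.append([9, 8])` → a = [[6, 1, 583], [7, 7], [1, 2], [9, 8]]
`print(b[0])` → prints [6, 1, 583]
`print(len(b))` → prints 3
`print(c[0])` → prints [7, 7]

Answer:
[6, 1, 583]
3
[7, 7]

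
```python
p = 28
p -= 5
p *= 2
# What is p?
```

Trace:
`p = 28` → p = 28
`p -= 5` → p = 23
`p *= 2` → p = 46
So p = 46

Answer: 46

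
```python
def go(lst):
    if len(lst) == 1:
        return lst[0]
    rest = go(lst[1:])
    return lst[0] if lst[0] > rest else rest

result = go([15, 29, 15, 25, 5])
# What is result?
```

Recursive max over [15, 29, 15, 25, 5] = 29

Answer: 29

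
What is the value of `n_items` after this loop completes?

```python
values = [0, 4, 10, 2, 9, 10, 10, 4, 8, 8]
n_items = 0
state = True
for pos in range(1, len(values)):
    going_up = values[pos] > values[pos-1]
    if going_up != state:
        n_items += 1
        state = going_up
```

Count direction changes in [0, 4, 10, 2, 9, 10, 10, 4, 8, 8]
`n_items` takes the values: 0 → 1 → 2 → 3 → 4 → 5

Answer: 5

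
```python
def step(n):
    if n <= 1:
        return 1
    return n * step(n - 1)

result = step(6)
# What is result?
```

step(6) = 6 * 5 * 4 * 3 * 2 * 1 = 720

Answer: 720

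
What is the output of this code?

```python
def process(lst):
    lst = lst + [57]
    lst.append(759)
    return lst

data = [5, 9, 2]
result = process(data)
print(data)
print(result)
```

Key concept: rebinding parameter vs mutation.
Step by step:
`data = [5, 9, 2]` → data = [5, 9, 2]
`result = process(data)` → result = [5, 9, 2, 57, 759]
`print(data)` → prints [5, 9, 2]
`print(result)` → prints [5, 9, 2, 57, 759]

Answer:
[5, 9, 2]
[5, 9, 2, 57, 759]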